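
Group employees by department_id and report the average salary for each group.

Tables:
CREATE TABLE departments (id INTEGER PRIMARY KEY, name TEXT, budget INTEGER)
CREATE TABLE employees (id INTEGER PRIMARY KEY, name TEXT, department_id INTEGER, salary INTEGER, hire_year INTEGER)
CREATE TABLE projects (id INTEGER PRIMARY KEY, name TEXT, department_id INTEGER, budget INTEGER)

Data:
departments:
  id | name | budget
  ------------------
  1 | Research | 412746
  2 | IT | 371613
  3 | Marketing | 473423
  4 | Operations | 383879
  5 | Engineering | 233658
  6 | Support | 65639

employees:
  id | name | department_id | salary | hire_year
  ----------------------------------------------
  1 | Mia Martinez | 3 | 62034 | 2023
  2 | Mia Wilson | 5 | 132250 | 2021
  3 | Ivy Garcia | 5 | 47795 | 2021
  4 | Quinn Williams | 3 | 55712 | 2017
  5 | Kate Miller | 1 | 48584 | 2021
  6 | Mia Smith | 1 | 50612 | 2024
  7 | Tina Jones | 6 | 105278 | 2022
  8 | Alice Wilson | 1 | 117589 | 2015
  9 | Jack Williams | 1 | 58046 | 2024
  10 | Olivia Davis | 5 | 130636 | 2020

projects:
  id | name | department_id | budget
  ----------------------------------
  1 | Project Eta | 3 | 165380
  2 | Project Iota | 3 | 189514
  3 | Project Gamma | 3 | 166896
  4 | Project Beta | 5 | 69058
SELECT department_id, AVG(salary) AS avg_salary FROM employees GROUP BY department_id

Execution result:
department_id | avg_salary
1 | 68707.75
3 | 58873.00
5 | 103560.33
6 | 105278.00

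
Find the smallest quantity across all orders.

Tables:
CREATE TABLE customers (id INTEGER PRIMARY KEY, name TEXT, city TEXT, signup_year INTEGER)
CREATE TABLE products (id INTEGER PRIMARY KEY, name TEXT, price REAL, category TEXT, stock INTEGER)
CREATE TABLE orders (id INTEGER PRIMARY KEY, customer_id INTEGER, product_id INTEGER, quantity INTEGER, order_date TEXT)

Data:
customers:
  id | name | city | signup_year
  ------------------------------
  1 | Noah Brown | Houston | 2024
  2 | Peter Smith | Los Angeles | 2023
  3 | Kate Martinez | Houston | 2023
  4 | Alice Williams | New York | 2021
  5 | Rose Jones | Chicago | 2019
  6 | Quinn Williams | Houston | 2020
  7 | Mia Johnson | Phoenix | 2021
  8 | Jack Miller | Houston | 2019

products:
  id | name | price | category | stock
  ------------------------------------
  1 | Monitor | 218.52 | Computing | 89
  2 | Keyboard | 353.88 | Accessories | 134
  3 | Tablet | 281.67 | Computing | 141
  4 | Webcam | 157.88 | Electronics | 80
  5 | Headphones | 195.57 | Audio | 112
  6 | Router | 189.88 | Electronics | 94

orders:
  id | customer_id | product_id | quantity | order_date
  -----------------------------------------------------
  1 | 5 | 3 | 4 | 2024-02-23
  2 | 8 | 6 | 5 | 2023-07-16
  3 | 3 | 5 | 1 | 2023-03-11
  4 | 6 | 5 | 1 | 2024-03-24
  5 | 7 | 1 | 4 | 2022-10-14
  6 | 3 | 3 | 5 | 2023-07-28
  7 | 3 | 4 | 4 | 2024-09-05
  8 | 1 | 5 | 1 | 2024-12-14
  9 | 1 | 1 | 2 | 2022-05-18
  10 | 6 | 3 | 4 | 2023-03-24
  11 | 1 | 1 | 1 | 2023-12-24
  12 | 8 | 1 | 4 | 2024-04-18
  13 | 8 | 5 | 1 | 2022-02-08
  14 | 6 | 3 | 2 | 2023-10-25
SELECT MIN(quantity) FROM orders

Execution result:
1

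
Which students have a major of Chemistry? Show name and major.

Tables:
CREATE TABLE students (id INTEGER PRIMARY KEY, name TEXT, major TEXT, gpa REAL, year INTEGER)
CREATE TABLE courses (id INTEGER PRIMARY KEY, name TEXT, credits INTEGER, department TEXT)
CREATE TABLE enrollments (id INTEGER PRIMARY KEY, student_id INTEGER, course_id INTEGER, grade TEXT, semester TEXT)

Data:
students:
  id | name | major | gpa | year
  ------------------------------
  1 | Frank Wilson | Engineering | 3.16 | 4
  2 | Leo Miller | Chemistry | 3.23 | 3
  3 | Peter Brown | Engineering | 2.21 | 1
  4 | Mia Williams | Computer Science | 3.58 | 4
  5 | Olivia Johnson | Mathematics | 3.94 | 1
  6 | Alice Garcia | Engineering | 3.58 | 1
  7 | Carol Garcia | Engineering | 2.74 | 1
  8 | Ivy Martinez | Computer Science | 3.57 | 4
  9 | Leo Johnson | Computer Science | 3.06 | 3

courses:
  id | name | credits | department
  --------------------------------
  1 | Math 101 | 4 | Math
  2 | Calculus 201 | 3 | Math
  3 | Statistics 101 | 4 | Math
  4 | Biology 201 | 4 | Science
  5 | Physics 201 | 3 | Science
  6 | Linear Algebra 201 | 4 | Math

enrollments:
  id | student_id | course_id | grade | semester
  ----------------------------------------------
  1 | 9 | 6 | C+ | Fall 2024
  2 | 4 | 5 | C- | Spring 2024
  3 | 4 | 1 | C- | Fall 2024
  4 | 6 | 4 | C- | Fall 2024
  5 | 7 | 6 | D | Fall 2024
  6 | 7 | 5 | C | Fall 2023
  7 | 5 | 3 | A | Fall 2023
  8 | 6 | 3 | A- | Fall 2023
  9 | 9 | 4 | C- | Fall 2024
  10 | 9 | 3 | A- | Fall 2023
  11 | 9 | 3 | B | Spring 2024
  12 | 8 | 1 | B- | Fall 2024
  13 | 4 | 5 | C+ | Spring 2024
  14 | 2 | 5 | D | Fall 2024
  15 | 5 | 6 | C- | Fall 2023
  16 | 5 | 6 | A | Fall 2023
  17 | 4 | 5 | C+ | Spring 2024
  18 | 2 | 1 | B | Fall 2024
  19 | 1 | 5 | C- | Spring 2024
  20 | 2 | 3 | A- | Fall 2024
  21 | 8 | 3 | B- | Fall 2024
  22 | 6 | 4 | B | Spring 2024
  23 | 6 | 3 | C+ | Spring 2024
SELECT name, major FROM students WHERE major = 'Chemistry'

Execution result:
name | major
Leo Miller | Chemistry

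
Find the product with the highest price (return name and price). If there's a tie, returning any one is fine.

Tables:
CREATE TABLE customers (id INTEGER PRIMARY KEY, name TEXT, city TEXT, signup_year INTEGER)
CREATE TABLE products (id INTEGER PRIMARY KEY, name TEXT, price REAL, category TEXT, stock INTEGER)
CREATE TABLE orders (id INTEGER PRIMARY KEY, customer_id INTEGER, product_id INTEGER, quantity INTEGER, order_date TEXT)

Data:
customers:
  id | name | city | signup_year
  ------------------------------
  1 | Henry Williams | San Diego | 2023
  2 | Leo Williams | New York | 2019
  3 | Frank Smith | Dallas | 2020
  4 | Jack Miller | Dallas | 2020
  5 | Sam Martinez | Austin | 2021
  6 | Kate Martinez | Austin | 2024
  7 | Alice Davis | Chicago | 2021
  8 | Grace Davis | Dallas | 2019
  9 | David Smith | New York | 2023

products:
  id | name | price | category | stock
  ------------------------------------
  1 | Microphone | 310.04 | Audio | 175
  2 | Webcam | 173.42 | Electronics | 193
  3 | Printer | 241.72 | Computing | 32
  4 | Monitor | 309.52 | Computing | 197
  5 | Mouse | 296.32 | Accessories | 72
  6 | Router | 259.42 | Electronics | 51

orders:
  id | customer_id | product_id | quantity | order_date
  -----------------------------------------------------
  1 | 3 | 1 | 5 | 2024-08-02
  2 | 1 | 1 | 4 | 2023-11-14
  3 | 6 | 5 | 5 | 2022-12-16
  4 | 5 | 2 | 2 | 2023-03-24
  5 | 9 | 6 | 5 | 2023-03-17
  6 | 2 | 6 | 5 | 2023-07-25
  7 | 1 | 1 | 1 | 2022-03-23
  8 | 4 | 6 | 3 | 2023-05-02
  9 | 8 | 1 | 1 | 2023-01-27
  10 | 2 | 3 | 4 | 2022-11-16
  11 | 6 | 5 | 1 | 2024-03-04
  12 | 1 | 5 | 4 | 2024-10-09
SELECT name, price FROM products ORDER BY price DESC LIMIT 1

Execution result:
name | price
Microphone | 310.04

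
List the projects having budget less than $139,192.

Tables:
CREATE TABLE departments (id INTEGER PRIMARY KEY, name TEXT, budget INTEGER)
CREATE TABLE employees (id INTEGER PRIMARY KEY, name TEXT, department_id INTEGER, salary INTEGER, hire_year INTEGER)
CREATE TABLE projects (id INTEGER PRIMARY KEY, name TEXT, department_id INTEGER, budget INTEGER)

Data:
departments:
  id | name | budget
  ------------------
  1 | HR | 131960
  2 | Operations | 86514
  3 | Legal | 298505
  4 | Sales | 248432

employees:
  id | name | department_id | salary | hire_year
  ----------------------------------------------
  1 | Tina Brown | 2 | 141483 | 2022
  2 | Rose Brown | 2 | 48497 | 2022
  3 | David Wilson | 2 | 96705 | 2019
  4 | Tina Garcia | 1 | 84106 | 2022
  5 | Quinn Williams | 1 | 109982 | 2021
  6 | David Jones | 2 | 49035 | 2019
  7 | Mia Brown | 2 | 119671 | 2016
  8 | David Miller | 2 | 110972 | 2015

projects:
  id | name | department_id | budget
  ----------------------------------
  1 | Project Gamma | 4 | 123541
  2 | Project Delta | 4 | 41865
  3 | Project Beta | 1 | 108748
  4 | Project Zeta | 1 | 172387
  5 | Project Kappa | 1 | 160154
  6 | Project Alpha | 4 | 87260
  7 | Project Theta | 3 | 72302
SELECT name, budget FROM projects WHERE budget < 139192

Execution result:
name | budget
Project Gamma | 123541
Project Delta | 41865
Project Beta | 108748
Project Alpha | 87260
Project Theta | 72302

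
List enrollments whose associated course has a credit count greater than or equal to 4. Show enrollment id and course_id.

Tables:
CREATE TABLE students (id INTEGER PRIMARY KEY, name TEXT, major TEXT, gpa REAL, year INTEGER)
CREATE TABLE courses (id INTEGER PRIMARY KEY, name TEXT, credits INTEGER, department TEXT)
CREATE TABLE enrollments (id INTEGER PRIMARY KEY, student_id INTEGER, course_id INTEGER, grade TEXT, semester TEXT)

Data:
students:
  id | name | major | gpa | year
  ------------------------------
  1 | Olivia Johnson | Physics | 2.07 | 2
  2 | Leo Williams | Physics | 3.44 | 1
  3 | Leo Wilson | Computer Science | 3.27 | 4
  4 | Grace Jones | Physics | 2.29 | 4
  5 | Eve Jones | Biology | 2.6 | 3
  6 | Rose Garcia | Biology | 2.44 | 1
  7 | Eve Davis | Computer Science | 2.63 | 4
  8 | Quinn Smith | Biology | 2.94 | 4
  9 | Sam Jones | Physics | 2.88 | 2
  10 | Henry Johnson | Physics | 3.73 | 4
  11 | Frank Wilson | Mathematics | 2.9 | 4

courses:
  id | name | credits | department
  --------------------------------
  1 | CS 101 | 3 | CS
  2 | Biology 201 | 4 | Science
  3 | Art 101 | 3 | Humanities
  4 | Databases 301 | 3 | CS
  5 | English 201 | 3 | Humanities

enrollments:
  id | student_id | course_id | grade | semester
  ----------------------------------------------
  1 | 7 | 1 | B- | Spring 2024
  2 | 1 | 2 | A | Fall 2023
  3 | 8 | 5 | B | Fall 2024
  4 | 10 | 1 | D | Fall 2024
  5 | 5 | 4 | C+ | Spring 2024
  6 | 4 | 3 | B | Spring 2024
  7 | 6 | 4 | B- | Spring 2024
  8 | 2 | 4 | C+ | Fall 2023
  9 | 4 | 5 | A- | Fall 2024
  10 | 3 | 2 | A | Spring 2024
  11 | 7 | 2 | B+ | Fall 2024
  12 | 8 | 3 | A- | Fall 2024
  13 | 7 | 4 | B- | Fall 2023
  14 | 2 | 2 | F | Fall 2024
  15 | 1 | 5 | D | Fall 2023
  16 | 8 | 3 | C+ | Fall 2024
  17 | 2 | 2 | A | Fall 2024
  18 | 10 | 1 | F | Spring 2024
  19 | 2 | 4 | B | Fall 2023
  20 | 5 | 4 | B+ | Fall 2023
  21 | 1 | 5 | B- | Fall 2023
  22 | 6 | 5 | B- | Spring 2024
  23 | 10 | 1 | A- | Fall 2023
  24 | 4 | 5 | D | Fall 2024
SELECT id, course_id FROM enrollments WHERE course_id IN (SELECT id FROM courses WHERE credits >= 4)

Execution result:
id | course_id
2 | 2
10 | 2
11 | 2
14 | 2
17 | 2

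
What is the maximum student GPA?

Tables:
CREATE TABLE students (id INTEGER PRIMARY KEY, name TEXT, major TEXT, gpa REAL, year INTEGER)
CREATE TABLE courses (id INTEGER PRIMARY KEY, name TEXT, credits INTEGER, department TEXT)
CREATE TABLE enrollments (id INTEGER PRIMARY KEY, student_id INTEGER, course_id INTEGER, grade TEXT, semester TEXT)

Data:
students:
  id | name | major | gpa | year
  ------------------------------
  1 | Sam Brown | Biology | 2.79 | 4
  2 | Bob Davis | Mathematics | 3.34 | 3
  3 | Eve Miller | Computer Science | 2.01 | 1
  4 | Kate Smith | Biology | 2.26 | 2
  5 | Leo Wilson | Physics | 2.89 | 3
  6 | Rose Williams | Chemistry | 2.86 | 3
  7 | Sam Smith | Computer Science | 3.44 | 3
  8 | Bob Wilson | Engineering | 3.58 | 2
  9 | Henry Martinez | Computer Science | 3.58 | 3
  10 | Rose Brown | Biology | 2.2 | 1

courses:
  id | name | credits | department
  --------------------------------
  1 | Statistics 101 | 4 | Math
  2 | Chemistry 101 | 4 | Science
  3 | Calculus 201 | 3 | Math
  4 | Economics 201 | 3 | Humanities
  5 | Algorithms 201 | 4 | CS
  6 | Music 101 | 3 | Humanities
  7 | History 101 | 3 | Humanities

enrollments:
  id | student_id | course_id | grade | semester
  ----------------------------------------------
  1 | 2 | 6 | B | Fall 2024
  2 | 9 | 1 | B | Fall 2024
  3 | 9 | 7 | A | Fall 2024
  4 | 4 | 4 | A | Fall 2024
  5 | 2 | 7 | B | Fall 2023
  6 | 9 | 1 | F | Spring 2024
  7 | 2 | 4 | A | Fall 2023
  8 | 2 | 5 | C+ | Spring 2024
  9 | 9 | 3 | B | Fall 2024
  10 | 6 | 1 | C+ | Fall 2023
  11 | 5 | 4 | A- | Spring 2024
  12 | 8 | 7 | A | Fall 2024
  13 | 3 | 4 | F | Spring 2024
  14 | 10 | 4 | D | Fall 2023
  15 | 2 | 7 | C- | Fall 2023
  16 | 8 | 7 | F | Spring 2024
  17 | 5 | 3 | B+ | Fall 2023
SELECT MAX(gpa) FROM students

Execution result:
3.58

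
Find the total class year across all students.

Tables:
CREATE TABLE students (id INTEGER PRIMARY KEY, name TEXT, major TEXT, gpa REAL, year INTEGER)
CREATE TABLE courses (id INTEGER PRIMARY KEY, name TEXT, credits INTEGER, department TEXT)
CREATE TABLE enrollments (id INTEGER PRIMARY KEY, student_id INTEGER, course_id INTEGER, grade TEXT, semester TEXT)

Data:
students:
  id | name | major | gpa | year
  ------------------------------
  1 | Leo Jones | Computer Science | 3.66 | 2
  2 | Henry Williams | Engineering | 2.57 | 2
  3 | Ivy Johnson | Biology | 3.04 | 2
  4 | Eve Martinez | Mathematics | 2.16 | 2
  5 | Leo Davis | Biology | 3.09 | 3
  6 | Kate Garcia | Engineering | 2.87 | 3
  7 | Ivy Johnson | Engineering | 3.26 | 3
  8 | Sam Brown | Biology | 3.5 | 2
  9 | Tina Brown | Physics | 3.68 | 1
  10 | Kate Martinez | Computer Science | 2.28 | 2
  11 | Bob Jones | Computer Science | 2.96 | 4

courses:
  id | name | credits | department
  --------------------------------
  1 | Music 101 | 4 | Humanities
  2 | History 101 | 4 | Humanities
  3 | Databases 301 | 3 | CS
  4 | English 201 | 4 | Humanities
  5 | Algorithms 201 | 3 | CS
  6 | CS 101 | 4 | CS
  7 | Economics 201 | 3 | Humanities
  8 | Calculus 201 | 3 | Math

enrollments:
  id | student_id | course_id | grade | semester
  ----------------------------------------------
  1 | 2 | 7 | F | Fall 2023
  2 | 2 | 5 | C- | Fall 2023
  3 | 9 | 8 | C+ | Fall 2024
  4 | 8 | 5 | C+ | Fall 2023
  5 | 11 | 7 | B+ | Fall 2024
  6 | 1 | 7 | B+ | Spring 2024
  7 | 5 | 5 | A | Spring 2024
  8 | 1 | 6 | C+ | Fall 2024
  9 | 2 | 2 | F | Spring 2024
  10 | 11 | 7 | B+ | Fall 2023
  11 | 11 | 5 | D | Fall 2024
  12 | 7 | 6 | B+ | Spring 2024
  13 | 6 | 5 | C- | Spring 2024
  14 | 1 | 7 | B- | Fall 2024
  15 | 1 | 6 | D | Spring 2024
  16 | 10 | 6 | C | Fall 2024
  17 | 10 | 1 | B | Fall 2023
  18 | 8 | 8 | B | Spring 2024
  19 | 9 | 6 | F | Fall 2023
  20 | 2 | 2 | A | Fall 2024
SELECT SUM(year) FROM students

Execution result:
26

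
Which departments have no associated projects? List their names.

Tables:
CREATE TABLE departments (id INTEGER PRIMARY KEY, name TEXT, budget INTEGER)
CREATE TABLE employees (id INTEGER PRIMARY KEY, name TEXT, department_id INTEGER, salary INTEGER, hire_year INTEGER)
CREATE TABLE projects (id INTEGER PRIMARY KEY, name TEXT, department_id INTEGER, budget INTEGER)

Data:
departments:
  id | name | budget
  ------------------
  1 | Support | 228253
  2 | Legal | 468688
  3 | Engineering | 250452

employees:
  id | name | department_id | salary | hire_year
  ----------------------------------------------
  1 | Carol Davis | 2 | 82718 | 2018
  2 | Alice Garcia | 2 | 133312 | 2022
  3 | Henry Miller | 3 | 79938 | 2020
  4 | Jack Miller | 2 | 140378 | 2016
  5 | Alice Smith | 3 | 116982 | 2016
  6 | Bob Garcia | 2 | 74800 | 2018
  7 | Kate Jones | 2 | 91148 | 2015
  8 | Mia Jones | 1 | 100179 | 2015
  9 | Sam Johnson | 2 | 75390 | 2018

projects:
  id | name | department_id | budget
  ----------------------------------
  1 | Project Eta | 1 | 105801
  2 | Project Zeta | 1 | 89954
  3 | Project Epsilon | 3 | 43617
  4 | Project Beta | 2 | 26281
SELECT p.name FROM departments p LEFT JOIN projects c ON c.department_id = p.id WHERE c.id IS NULL

Execution result:
(no rows)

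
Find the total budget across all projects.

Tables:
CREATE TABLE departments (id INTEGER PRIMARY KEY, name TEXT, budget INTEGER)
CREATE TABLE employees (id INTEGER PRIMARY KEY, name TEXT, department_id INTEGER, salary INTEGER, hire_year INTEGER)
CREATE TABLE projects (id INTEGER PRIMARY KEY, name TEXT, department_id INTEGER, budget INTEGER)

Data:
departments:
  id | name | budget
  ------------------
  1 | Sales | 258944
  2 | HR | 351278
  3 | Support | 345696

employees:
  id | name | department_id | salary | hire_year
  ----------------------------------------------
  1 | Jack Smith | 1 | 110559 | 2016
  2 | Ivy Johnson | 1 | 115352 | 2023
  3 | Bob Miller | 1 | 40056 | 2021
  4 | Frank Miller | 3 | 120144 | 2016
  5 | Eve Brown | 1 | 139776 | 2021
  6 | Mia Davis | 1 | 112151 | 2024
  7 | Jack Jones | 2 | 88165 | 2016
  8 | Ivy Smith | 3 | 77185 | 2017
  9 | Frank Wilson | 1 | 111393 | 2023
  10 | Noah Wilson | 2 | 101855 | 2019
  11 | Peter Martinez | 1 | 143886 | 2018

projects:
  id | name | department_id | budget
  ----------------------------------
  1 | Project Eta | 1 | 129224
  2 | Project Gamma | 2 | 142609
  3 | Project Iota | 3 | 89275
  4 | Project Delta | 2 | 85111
SELECT SUM(budget) FROM projects

Execution result:
446219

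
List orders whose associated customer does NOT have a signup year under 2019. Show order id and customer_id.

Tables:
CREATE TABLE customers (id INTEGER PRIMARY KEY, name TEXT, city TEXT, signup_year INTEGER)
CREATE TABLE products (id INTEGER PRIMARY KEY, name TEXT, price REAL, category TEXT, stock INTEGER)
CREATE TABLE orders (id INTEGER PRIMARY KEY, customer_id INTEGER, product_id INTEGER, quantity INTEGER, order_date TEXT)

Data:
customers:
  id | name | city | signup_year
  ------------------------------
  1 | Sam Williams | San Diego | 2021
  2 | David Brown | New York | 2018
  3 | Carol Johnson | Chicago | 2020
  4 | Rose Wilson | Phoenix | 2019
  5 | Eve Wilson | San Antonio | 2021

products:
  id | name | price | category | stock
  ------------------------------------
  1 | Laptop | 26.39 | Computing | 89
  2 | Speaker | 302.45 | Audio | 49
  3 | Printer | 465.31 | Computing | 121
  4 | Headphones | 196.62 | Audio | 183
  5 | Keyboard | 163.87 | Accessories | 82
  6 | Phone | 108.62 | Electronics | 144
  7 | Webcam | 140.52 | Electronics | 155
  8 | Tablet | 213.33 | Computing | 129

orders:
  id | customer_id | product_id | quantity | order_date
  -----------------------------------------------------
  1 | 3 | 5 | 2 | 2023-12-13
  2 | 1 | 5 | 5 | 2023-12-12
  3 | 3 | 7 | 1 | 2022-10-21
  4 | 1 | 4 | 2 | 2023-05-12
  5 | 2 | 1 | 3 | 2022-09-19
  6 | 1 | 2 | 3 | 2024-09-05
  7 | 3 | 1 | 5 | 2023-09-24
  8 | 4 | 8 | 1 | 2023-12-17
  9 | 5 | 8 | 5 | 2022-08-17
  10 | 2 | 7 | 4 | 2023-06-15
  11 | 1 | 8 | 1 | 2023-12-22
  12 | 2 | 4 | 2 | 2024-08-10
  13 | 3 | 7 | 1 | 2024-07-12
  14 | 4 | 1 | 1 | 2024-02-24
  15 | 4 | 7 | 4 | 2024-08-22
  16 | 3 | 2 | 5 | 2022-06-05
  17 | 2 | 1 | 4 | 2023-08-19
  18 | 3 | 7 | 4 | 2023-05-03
SELECT id, customer_id FROM orders WHERE customer_id NOT IN (SELECT id FROM customers WHERE signup_year < 2019)

Execution result:
id | customer_id
1 | 3
2 | 1
3 | 3
4 | 1
6 | 1
7 | 3
8 | 4
9 | 5
11 | 1
13 | 3
14 | 4
15 | 4
16 | 3
18 | 3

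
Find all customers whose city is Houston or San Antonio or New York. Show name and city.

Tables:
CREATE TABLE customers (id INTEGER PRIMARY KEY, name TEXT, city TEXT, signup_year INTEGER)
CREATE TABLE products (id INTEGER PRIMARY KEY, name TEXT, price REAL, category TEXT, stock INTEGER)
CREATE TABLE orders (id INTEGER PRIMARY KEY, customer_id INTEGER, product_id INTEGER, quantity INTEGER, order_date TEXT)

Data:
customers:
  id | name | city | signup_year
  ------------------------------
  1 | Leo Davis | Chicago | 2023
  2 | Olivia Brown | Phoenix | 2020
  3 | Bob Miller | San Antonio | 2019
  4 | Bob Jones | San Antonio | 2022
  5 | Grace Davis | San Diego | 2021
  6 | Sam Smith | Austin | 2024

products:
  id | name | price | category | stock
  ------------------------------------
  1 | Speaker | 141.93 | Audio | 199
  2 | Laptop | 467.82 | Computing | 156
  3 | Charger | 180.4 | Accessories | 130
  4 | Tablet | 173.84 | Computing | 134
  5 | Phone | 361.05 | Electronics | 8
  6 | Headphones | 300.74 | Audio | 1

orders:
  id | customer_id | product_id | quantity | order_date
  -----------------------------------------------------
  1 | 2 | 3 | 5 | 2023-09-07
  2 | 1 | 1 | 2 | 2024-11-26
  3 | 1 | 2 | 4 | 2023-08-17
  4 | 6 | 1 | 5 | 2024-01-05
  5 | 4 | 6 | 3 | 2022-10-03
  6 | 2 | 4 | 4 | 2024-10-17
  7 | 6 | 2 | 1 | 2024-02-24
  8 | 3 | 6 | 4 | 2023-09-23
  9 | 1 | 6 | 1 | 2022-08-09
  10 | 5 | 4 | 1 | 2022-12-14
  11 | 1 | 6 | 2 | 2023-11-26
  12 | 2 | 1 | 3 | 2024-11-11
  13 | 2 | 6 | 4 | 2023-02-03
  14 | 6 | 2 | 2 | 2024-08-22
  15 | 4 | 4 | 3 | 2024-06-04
SELECT name, city FROM customers WHERE city IN ('Houston', 'San Antonio', 'New York')

Execution result:
name | city
Bob Miller | San Antonio
Bob Jones | San Antonio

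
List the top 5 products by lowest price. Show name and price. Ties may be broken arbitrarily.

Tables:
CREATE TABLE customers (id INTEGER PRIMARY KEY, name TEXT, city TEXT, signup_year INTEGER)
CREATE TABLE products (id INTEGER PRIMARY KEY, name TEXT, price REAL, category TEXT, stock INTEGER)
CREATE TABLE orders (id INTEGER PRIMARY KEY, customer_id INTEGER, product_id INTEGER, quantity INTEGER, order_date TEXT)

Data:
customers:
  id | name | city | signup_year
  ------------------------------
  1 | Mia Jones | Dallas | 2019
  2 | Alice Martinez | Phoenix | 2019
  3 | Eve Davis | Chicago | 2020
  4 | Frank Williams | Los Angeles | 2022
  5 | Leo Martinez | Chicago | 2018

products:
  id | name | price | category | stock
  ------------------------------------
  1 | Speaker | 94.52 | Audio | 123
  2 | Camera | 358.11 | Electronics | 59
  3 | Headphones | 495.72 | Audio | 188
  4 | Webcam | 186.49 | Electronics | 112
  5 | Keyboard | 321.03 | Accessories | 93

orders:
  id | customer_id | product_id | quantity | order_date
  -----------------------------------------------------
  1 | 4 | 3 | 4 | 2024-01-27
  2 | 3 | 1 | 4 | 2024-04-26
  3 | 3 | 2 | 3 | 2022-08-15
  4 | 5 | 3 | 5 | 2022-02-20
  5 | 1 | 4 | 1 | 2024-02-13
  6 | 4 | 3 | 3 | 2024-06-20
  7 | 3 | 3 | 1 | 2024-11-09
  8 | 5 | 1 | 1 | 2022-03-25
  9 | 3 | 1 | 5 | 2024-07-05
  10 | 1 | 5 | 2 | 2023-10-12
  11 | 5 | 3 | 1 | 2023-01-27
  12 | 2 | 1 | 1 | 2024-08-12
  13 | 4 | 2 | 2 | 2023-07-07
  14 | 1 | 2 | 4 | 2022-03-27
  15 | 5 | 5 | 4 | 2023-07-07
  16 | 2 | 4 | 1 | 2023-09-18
SELECT name, price FROM products ORDER BY price ASC LIMIT 5

Execution result:
name | price
Speaker | 94.52
Webcam | 186.49
Keyboard | 321.03
Camera | 358.11
Headphones | 495.72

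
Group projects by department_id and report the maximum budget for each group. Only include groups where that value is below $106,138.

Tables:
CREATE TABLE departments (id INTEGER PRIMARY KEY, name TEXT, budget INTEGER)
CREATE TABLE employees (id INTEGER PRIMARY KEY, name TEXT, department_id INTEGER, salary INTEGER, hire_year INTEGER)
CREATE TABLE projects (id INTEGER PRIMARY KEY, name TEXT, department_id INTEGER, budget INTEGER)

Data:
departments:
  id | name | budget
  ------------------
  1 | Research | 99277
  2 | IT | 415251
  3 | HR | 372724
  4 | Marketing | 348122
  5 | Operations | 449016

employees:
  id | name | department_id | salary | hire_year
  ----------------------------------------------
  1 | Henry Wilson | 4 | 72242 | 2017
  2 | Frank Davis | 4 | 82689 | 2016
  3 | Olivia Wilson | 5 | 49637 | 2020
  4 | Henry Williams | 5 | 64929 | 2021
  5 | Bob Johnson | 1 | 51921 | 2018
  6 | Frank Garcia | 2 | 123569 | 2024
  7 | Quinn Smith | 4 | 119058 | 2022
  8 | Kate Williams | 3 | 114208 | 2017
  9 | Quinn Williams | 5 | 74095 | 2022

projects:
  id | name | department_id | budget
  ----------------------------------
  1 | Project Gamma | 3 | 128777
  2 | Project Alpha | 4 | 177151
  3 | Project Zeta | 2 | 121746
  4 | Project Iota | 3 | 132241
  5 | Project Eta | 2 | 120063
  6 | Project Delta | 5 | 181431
SELECT department_id, MAX(budget) AS max_budget FROM projects GROUP BY department_id HAVING MAX(budget) < 106138

Execution result:
(no rows)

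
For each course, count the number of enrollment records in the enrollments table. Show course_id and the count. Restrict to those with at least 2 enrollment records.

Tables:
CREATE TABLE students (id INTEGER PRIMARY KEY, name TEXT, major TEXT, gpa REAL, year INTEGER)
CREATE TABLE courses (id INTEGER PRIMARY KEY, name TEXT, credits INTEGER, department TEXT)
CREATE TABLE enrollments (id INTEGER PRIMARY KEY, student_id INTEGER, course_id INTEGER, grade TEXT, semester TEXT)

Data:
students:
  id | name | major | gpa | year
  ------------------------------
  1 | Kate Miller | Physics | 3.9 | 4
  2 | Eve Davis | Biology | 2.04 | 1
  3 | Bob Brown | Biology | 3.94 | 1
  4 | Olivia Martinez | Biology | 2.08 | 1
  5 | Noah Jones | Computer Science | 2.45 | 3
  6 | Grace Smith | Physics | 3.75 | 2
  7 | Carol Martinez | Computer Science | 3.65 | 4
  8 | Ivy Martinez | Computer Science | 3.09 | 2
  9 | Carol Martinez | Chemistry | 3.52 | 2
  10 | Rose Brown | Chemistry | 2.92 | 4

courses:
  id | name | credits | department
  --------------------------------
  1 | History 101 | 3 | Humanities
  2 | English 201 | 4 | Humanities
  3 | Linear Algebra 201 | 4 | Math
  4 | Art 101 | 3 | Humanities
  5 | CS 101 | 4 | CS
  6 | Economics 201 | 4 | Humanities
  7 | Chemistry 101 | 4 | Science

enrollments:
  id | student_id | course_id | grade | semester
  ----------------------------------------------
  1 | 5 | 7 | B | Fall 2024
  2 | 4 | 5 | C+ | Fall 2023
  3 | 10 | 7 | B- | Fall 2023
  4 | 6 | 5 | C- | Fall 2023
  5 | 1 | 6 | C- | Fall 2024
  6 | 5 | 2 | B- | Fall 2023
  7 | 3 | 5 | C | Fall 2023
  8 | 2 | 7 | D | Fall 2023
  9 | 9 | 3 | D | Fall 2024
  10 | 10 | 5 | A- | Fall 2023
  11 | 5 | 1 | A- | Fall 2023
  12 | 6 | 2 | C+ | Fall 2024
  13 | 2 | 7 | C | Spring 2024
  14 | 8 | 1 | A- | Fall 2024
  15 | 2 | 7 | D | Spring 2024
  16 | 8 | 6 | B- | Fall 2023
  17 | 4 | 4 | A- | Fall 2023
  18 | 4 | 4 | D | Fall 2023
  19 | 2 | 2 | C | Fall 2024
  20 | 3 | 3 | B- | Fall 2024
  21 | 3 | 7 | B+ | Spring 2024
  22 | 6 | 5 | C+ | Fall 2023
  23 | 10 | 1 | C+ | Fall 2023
SELECT course_id, COUNT(*) AS enrollment_count FROM enrollments GROUP BY course_id HAVING COUNT(*) >= 2

Execution result:
course_id | enrollment_count
1 | 3
2 | 3
3 | 2
4 | 2
5 | 5
6 | 2
7 | 6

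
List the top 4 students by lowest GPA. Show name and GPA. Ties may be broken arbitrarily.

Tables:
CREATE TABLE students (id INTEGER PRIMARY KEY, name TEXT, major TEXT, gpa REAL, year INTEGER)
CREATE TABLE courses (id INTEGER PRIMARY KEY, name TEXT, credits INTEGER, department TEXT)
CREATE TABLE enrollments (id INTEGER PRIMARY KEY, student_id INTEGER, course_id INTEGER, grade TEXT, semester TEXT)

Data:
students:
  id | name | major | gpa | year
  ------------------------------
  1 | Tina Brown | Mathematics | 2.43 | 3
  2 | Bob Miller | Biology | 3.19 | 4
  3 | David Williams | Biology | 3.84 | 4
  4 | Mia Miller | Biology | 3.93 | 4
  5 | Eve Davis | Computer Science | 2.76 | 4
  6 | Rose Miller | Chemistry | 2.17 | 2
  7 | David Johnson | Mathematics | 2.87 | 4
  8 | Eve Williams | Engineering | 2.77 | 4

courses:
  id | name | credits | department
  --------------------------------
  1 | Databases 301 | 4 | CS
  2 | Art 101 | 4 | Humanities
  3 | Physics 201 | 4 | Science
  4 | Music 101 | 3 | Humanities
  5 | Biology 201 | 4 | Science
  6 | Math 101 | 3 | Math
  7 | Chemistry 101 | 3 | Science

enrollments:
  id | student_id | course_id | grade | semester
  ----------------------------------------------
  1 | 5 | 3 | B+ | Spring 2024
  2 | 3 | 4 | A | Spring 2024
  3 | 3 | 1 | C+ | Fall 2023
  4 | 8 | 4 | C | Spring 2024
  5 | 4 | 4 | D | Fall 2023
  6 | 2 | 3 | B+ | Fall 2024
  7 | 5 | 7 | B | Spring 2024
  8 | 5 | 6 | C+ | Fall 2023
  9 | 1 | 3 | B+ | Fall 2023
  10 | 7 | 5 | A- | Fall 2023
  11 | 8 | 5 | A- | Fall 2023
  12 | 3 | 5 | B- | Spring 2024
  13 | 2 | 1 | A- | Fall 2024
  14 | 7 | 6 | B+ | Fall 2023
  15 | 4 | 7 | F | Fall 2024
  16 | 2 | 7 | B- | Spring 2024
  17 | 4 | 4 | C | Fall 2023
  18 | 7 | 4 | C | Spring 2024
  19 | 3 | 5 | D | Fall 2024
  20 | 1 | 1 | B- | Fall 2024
SELECT name, gpa FROM students ORDER BY gpa ASC LIMIT 4

Execution result:
name | gpa
Rose Miller | 2.17
Tina Brown | 2.43
Eve Davis | 2.76
Eve Williams | 2.77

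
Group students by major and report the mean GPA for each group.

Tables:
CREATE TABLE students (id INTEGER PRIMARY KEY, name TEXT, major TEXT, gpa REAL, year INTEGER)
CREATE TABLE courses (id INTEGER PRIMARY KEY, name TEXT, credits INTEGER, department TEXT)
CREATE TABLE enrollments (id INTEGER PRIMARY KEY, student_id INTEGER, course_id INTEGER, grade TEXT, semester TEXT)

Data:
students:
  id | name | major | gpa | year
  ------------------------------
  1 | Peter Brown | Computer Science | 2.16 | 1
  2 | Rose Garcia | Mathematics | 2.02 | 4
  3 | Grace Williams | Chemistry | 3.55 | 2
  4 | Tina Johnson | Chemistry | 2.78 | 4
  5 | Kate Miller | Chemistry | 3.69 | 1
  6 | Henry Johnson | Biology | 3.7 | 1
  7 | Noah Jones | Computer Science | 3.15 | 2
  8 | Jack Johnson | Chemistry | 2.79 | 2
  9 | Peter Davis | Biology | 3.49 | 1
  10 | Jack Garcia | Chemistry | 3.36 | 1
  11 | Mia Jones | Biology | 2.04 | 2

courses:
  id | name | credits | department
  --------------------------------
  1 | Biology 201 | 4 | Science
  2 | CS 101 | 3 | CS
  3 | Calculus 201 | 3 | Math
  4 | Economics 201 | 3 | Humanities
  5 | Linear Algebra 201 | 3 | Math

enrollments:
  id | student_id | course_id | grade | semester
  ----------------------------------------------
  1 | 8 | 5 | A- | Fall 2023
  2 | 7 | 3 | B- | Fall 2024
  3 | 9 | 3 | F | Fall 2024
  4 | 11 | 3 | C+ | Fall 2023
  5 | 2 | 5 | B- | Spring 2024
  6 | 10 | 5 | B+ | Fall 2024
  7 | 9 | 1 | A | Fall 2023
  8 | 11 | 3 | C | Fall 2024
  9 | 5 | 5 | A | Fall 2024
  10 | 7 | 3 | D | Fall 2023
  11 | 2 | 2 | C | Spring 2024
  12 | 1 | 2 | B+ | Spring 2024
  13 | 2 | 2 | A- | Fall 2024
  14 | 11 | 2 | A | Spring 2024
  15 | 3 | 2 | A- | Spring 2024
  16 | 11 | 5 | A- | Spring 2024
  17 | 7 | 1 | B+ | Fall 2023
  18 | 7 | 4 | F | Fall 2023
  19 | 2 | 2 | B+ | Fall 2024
SELECT major, AVG(gpa) AS avg_gpa FROM students GROUP BY major

Execution result:
major | avg_gpa
Biology | 3.08
Chemistry | 3.23
Computer Science | 2.66
Mathematics | 2.02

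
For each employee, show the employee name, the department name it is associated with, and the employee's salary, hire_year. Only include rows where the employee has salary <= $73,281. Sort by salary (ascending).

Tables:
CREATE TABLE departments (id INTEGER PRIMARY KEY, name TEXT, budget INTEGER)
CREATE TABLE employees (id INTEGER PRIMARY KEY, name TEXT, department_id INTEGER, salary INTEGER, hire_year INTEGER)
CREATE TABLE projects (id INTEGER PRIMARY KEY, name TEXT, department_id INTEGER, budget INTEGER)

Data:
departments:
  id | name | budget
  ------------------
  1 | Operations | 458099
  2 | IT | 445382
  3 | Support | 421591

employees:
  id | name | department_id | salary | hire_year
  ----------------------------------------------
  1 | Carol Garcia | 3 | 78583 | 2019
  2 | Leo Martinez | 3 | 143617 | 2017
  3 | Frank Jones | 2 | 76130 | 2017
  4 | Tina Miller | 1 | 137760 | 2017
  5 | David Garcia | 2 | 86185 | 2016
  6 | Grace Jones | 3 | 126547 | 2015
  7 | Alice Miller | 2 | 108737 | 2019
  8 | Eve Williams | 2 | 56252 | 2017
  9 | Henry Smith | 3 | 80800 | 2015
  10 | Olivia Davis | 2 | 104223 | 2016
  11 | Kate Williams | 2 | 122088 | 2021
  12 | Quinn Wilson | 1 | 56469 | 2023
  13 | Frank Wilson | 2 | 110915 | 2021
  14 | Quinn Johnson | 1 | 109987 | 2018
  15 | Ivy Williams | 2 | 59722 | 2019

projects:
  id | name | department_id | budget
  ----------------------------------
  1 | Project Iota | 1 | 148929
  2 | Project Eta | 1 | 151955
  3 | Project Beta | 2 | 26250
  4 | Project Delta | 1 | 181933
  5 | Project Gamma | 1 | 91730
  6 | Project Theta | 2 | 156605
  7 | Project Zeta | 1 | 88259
SELECT c.name, p.name AS department, c.salary, c.hire_year FROM employees c JOIN departments p ON c.department_id = p.id WHERE c.salary <= 73281 ORDER BY c.salary ASC

Execution result:
name | department | salary | hire_year
Eve Williams | IT | 56252 | 2017
Quinn Wilson | Operations | 56469 | 2023
Ivy Williams | IT | 59722 | 2019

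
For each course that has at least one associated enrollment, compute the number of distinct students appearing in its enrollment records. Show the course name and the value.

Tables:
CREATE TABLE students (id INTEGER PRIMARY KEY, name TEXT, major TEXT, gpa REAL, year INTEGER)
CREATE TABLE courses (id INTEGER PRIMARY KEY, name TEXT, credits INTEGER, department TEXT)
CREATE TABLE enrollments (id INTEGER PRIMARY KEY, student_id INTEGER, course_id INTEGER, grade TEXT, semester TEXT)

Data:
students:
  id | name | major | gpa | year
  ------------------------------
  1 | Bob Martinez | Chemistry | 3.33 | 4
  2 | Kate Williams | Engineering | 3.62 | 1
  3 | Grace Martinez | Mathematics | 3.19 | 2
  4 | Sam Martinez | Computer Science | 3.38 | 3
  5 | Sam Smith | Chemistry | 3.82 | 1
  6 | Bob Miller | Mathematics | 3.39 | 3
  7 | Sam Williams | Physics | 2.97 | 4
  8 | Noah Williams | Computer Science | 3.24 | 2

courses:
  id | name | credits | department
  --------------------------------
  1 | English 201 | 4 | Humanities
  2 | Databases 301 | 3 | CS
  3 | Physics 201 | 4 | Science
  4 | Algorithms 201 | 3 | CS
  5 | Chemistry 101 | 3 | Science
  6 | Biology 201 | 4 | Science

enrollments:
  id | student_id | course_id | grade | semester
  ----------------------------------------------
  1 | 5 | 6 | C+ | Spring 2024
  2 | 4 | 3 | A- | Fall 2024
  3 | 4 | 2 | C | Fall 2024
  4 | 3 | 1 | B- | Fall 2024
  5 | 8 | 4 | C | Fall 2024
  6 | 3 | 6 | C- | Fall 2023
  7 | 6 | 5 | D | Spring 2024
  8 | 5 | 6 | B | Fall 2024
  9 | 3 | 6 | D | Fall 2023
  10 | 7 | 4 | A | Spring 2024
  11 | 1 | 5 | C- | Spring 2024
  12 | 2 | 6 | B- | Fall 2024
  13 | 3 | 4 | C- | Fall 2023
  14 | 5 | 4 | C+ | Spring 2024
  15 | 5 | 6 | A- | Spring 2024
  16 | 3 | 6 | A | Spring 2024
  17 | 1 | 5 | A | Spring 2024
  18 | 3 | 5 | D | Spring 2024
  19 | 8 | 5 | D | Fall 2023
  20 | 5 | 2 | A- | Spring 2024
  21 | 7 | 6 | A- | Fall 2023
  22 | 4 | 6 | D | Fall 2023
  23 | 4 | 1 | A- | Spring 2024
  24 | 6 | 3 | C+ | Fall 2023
SELECT p.name, COUNT(DISTINCT c.student_id) AS distinct_student_count FROM enrollments c JOIN courses p ON c.course_id = p.id GROUP BY p.id, p.name

Execution result:
name | distinct_student_count
English 201 | 2
Databases 301 | 2
Physics 201 | 2
Algorithms 201 | 4
Chemistry 101 | 4
Biology 201 | 5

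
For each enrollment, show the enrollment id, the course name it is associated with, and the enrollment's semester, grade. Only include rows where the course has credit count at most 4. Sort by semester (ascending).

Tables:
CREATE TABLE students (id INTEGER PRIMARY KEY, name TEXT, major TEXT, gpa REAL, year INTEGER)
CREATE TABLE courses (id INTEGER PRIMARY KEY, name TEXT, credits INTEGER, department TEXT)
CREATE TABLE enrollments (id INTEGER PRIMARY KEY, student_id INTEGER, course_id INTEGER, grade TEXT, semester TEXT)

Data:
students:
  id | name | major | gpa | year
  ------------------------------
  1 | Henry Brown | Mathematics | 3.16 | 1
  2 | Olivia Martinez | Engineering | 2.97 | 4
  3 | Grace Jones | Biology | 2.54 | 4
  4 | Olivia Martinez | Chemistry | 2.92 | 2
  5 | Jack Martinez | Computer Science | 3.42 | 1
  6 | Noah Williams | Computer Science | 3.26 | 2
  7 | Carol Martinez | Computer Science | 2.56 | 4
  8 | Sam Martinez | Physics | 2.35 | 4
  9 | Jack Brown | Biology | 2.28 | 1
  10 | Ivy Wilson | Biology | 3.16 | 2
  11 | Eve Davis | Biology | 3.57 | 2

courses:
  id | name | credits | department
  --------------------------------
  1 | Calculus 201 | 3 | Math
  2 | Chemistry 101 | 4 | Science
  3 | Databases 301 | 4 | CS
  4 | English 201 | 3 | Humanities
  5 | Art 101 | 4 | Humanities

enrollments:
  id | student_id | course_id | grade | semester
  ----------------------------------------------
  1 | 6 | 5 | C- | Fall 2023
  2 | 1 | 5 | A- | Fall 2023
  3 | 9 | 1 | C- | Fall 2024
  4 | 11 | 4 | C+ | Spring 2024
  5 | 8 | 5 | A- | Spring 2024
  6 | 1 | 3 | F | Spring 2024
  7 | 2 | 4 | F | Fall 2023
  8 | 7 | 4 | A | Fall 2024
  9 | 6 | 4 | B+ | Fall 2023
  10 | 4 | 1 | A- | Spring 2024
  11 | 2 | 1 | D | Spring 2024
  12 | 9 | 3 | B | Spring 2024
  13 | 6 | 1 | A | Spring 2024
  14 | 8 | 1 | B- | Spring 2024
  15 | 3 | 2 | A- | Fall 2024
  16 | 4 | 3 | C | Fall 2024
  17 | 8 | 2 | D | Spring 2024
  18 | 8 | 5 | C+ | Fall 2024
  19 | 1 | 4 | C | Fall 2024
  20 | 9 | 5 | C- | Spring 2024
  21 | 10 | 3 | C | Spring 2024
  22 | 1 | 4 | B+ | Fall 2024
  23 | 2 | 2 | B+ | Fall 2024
SELECT c.id, p.name AS course, c.semester, c.grade FROM enrollments c JOIN courses p ON c.course_id = p.id WHERE p.credits <= 4 ORDER BY c.semester ASC

Execution result:
id | course | semester | grade
1 | Art 101 | Fall 2023 | C-
2 | Art 101 | Fall 2023 | A-
7 | English 201 | Fall 2023 | F
9 | English 201 | Fall 2023 | B+
3 | Calculus 201 | Fall 2024 | C-
8 | English 201 | Fall 2024 | A
15 | Chemistry 101 | Fall 2024 | A-
16 | Databases 301 | Fall 2024 | C
18 | Art 101 | Fall 2024 | C+
19 | English 201 | Fall 2024 | C
22 | English 201 | Fall 2024 | B+
23 | Chemistry 101 | Fall 2024 | B+
4 | English 201 | Spring 2024 | C+
5 | Art 101 | Spring 2024 | A-
6 | Databases 301 | Spring 2024 | F
10 | Calculus 201 | Spring 2024 | A-
11 | Calculus 201 | Spring 2024 | D
12 | Databases 301 | Spring 2024 | B
13 | Calculus 201 | Spring 2024 | A
14 | Calculus 201 | Spring 2024 | B-
17 | Chemistry 101 | Spring 2024 | D
20 | Art 101 | Spring 2024 | C-
21 | Databases 301 | Spring 2024 | C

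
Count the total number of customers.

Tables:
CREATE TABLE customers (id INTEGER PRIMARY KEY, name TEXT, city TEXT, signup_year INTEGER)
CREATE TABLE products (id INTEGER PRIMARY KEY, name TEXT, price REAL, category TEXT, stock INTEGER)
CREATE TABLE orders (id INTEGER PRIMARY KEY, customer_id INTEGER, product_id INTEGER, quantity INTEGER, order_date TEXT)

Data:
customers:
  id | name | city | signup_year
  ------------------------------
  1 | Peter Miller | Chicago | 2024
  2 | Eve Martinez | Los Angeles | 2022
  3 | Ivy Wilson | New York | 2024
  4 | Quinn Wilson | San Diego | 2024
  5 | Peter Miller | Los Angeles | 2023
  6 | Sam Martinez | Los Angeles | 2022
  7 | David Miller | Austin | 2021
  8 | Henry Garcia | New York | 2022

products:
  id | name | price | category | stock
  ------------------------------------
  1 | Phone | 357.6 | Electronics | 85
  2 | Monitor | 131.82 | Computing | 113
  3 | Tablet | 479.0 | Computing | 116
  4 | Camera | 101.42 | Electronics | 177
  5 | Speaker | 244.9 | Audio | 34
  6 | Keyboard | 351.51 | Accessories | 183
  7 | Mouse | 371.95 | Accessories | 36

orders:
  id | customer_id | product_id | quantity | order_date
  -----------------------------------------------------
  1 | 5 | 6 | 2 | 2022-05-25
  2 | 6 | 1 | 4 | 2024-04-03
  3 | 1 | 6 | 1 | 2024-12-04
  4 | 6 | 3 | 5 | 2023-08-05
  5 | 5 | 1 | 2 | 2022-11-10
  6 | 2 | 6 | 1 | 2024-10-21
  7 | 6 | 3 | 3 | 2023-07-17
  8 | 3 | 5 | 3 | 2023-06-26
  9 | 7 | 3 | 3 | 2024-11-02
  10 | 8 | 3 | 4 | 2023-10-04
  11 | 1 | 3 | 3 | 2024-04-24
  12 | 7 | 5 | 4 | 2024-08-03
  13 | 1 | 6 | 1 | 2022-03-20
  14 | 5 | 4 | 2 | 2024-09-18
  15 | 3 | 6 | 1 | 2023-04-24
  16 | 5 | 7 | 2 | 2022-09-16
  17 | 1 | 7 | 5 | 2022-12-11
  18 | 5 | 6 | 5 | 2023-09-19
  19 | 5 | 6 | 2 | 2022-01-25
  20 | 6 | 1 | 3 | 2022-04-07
SELECT COUNT(*) FROM customers

Execution result:
8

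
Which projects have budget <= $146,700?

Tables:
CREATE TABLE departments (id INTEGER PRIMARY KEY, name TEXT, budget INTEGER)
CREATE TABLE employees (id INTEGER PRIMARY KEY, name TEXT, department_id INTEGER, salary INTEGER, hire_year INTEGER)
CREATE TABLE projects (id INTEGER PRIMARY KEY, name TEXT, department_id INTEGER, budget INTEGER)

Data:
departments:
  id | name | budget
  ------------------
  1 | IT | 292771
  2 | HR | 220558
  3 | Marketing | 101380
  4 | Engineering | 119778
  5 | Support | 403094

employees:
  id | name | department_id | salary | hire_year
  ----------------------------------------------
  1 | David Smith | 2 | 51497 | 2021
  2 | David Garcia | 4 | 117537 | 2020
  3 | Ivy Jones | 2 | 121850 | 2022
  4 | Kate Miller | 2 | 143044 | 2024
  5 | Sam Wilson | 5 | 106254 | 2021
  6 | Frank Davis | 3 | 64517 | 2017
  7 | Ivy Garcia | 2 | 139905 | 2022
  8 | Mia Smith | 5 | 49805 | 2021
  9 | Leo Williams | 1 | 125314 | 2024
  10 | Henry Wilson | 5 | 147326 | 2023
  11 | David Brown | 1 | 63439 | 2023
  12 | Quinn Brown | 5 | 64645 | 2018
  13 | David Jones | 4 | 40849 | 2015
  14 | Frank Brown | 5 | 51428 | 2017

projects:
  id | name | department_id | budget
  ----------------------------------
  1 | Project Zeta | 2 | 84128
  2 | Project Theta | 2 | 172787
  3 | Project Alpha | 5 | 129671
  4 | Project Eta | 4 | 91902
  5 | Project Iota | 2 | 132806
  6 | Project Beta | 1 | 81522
SELECT name, budget FROM projects WHERE budget <= 146700

Execution result:
name | budget
Project Zeta | 84128
Project Alpha | 129671
Project Eta | 91902
Project Iota | 132806
Project Beta | 81522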